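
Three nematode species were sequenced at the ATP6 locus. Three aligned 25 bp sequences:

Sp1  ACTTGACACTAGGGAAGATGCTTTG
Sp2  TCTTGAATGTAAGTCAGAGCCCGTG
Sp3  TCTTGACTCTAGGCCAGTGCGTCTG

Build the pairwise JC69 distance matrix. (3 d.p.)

d(Sp1,Sp2) = 0.663, d(Sp1,Sp3) = 0.490, d(Sp2,Sp3) = 0.417

Sp1–Sp2: 11/25 sites differ → p = 0.44, d = −0.75 ln(1 − 0.586667) = 0.662626 ≈ 0.663.
Sp1–Sp3: 9/25 sites differ → p = 0.36, d = −0.75 ln(1 − 0.48) = 0.490445 ≈ 0.490.
Sp2–Sp3: 8/25 sites differ → p = 0.32, d = −0.75 ln(1 − 0.426667) = 0.417216 ≈ 0.417.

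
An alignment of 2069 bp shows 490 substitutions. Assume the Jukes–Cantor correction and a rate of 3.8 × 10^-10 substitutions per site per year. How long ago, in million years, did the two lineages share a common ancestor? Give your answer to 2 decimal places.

374.47

p = 490/2069 ≈ 0.236829.
d = −(3/4) ln(1 − 4p/3) = −0.75 ln(1 − 0.315772) = −0.75 ln(0.684228)
  = −0.75 × (-0.379464) = 0.284598 substitutions/site.
Under a molecular clock d = 2μt, so t = d/(2μ) = 0.284598 / (2 × 3.8 × 10^-10) = 374.47 million years.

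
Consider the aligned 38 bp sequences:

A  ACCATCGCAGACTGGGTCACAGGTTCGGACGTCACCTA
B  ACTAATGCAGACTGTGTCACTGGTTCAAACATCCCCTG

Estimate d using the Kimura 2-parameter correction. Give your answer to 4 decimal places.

Of 38 sites, 6 differences are transitions and 4 are transversions, so P = 6/38 ≈ 0.157895 and Q = 4/38 ≈ 0.105263.
Under the Kimura two-parameter model, d = −½ ln(1 − 2P − Q) − ¼ ln(1 − 2Q).
1 − 2P − Q = 0.578947, giving −½ ln(0.578947) = 0.273272.
1 − 2Q = 0.789474, giving −¼ ln(0.789474) = 0.059097.
d = 0.273272 + 0.059097 = 0.332369.

0.3324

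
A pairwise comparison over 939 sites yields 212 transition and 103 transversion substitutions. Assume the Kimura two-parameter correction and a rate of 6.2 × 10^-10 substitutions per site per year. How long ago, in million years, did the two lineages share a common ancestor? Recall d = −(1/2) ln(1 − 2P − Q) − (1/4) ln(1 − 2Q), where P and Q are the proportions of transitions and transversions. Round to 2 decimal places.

P = 212/939 ≈ 0.225772 and Q = 103/939 ≈ 0.109691.
Under the Kimura two-parameter model, d = −½ ln(1 − 2P − Q) − ¼ ln(1 − 2Q).
1 − 2P − Q = 0.438765, giving −½ ln(0.438765) = 0.411896.
1 − 2Q = 0.780618, giving −¼ ln(0.780618) = 0.061917.
d = 0.411896 + 0.061917 = 0.473813.
Under a molecular clock d = 2μt, so t = d/(2μ) = 0.473813 / (2 × 6.2 × 10^-10) = 382.11 million years.

382.11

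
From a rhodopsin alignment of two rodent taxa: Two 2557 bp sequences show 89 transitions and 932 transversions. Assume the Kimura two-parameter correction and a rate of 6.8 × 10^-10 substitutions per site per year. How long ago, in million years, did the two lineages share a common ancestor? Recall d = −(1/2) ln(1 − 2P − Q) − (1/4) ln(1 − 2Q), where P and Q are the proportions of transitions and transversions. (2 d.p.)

P = 89/2557 ≈ 0.034806 and Q = 932/2557 ≈ 0.36449.
Under the Kimura two-parameter model, d = −½ ln(1 − 2P − Q) − ¼ ln(1 − 2Q).
1 − 2P − Q = 0.565898, giving −½ ln(0.565898) = 0.284671.
1 − 2Q = 0.27102, giving −¼ ln(0.27102) = 0.326391.
d = 0.284671 + 0.326391 = 0.611062.
Under a molecular clock d = 2μt, so t = d/(2μ) = 0.611062 / (2 × 6.8 × 10^-10) = 449.31 million years.

449.31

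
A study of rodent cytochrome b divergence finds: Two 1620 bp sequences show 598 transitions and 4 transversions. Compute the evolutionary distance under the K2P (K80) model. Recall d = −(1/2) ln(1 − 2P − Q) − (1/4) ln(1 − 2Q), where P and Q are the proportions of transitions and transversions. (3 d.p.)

0.676

P = 598/1620 ≈ 0.369136 and Q = 4/1620 ≈ 0.002469.
Under the Kimura two-parameter model, d = −½ ln(1 − 2P − Q) − ¼ ln(1 − 2Q).
1 − 2P − Q = 0.259259, giving −½ ln(0.259259) = 0.674964.
1 − 2Q = 0.995062, giving −¼ ln(0.995062) = 0.001238.
d = 0.674964 + 0.001238 = 0.676202.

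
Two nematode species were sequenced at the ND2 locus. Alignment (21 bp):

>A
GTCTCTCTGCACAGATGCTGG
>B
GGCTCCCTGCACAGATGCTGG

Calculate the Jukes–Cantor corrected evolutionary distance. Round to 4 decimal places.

0.1019

The sequences differ at 2 of 21 sites (2, 6), so p = 2/21 ≈ 0.095238.
d = −(3/4) ln(1 − 4p/3) = −0.75 ln(1 − 0.126984) = −0.75 ln(0.873016)
  = −0.75 × (-0.135801) = 0.101851 substitutions/site.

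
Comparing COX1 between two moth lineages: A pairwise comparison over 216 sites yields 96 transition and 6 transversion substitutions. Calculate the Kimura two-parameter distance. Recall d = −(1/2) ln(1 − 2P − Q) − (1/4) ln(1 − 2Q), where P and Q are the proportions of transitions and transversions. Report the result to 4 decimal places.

P = 96/216 ≈ 0.444444 and Q = 6/216 ≈ 0.027778.
Under the Kimura two-parameter model, d = −½ ln(1 − 2P − Q) − ¼ ln(1 − 2Q).
1 − 2P − Q = 0.083334, giving −½ ln(0.083334) = 1.242449.
1 − 2Q = 0.944444, giving −¼ ln(0.944444) = 0.014290.
d = 1.242449 + 0.014290 = 1.256739.

1.2567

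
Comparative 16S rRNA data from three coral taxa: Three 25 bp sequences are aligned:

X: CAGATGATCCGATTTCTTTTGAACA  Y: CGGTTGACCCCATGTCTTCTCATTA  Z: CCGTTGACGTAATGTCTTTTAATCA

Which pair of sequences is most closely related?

X–Y: 9/25 differ, p = 0.360, d = 0.490.
X–Z: 9/25 differ, p = 0.360, d = 0.490.
Y–Z: 7/25 differ, p = 0.280, d = 0.351.
The smallest distance is between Y and Z.

Y and Z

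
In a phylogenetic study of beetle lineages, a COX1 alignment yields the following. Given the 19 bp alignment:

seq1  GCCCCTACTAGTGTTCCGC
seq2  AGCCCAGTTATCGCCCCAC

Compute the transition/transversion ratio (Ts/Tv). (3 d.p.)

Transitions are A↔G and C↔T; transversions are all other mismatches.
Transitions: 7. Transversions: 3.
R = 7/3 = 2.333333… ≈ 2.333 (to 3 d.p.).

2.333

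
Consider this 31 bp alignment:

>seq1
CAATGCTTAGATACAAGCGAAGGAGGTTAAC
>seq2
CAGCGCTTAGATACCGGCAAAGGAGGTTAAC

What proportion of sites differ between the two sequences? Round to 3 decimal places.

The sequences differ at 5 of 31 positions (sites 3, 4, 15, 16, 19).
p = 5/31 = 0.161290… ≈ 0.161 (to 3 d.p.).

0.161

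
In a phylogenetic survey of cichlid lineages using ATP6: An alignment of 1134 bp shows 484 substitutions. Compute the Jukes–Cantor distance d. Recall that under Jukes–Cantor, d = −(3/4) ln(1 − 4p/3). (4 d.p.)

0.6314

p = 484/1134 ≈ 0.426808.
d = −(3/4) ln(1 − 4p/3) = −0.75 ln(1 − 0.569077) = −0.75 ln(0.430923)
  = −0.75 × (-0.841826) = 0.631370 substitutions/site.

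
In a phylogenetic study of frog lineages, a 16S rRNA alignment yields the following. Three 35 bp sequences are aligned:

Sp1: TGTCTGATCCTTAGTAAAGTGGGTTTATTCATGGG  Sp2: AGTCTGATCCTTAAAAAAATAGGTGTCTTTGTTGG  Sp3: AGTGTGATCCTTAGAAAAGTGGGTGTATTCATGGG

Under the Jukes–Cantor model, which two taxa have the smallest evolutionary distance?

Sp1 and Sp3

Sp1–Sp2: 10/35 differ, p = 0.286, d = 0.360.
Sp1–Sp3: 4/35 differ, p = 0.114, d = 0.124.
Sp2–Sp3: 8/35 differ, p = 0.229, d = 0.273.
The smallest distance is between Sp1 and Sp3.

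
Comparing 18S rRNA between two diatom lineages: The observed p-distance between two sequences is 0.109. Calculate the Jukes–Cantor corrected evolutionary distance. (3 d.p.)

d = −(3/4) ln(1 − 4p/3) = −0.75 ln(1 − 0.145333) = −0.75 ln(0.854667)
  = −0.75 × (-0.157043) = 0.117782 substitutions/site.

0.118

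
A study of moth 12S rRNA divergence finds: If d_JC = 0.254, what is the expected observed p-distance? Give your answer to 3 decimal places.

p = (3/4)(1 − e^(−4d/3)) = 0.75 × (1 − e^(-0.338667)) = 0.75 × (1 − 0.712720) = 0.215460.

0.215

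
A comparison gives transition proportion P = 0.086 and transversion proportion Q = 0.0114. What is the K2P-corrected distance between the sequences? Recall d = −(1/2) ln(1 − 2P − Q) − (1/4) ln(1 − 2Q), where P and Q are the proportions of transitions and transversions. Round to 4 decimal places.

0.1071

Under the Kimura two-parameter model, d = −½ ln(1 − 2P − Q) − ¼ ln(1 − 2Q).
1 − 2P − Q = 0.8166, giving −½ ln(0.8166) = 0.101303.
1 − 2Q = 0.9772, giving −¼ ln(0.9772) = 0.005766.
d = 0.101303 + 0.005766 = 0.107069.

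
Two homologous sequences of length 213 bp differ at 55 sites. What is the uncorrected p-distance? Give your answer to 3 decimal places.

0.258

p = 55/213 = 0.258215… ≈ 0.258 (to 3 d.p.).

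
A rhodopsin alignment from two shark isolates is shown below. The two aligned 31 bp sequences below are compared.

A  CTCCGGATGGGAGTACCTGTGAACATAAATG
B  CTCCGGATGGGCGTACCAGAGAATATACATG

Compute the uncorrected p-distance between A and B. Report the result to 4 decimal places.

0.1613

The sequences differ at 5 of 31 positions (sites 12, 18, 20, 24, 28).
p = 5/31 = 0.161290… ≈ 0.1613 (to 4 d.p.).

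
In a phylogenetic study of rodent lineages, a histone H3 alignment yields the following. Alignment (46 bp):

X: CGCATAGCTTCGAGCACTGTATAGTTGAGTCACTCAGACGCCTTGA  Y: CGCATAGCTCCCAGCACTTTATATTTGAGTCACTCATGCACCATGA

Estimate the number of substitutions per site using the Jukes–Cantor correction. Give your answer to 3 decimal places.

The sequences differ at 8 of 46 sites (10, 12, 19, 24, 37, 38, 40, 43), so p = 8/46 ≈ 0.173913.
d = −(3/4) ln(1 − 4p/3) = −0.75 ln(1 − 0.231884) = −0.75 ln(0.768116)
  = −0.75 × (-0.263815) = 0.197861 substitutions/site.

0.198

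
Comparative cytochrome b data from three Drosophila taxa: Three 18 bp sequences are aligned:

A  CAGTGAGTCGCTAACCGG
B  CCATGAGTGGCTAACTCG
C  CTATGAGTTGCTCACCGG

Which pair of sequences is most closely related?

A and C

A–B: 5/18 differ, p = 0.278, d = 0.347.
A–C: 4/18 differ, p = 0.222, d = 0.264.
B–C: 5/18 differ, p = 0.278, d = 0.347.
The smallest distance is between A and C.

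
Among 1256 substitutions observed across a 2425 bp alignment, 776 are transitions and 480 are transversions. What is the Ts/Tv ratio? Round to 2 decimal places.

R = 776/480 = 1.616666… ≈ 1.62 (to 2 d.p.).

1.62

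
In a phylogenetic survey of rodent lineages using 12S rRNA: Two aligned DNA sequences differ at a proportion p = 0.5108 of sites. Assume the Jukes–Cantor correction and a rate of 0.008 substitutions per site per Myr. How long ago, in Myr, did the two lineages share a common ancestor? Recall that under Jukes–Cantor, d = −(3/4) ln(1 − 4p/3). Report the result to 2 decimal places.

d = −(3/4) ln(1 − 4p/3) = −0.75 ln(1 − 0.681067) = −0.75 ln(0.318933)
  = −0.75 × (-1.142774) = 0.857081 substitutions/site.
Under a molecular clock d = 2μt, so t = d/(2μ) = 0.857081 / (2 × 0.008) = 53.57 Myr.

53.57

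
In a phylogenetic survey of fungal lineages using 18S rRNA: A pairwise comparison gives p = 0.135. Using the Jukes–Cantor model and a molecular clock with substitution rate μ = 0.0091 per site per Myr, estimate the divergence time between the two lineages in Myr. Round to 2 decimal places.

d = −(3/4) ln(1 − 4p/3) = −0.75 ln(1 − 0.18) = −0.75 ln(0.82)
  = −0.75 × (-0.198451) = 0.148838 substitutions/site.
Under a molecular clock d = 2μt, so t = d/(2μ) = 0.148838 / (2 × 0.0091) = 8.18 Myr.

8.18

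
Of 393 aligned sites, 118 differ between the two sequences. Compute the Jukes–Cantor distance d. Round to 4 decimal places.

0.3835

p = 118/393 ≈ 0.300254.
d = −(3/4) ln(1 − 4p/3) = −0.75 ln(1 − 0.400339) = −0.75 ln(0.599661)
  = −0.75 × (-0.511391) = 0.383543 substitutions/site.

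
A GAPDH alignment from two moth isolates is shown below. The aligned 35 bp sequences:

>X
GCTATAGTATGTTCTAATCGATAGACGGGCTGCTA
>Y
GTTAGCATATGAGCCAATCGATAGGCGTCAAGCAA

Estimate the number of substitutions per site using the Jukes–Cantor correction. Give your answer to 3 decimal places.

The sequences differ at 13 of 35 sites, so p = 13/35 ≈ 0.371429.
d = −(3/4) ln(1 − 4p/3) = −0.75 ln(1 − 0.495239) = −0.75 ln(0.504761)
  = −0.75 × (-0.683670) = 0.512753 substitutions/site.

0.513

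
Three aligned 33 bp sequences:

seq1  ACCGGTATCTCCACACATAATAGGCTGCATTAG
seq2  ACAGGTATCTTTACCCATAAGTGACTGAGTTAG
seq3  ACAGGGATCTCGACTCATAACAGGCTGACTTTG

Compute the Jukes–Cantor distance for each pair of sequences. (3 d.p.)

d(seq1,seq2) = 0.339, d(seq1,seq3) = 0.293, d(seq2,seq3) = 0.339

seq1–seq2: 9/33 sites differ → p ≈ 0.272727, d = −0.75 ln(1 − 0.363636) = 0.338988 ≈ 0.339.
seq1–seq3: 8/33 sites differ → p ≈ 0.242424, d = −0.75 ln(1 − 0.323232) = 0.292820 ≈ 0.293.
seq2–seq3: 9/33 sites differ → p ≈ 0.272727, d = −0.75 ln(1 − 0.363636) = 0.338988 ≈ 0.339.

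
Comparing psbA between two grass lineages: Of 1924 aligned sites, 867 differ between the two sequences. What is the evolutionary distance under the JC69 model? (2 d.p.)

0.69

p = 867/1924 ≈ 0.450624.
d = −(3/4) ln(1 − 4p/3) = −0.75 ln(1 − 0.600832) = −0.75 ln(0.399168)
  = −0.75 × (-0.918373) = 0.688780 substitutions/site.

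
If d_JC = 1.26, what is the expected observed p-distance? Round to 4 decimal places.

p = (3/4)(1 − e^(−4d/3)) = 0.75 × (1 − e^(-1.68)) = 0.75 × (1 − 0.186374) = 0.610220.

0.6102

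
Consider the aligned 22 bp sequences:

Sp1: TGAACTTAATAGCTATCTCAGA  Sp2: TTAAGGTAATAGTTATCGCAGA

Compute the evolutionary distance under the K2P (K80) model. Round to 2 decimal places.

0.27

Of 22 sites, 1 differences are transitions and 4 are transversions, so P = 1/22 ≈ 0.045455 and Q = 4/22 ≈ 0.181818.
Under the Kimura two-parameter model, d = −½ ln(1 − 2P − Q) − ¼ ln(1 − 2Q).
1 − 2P − Q = 0.727272, giving −½ ln(0.727272) = 0.159227.
1 − 2Q = 0.636364, giving −¼ ln(0.636364) = 0.112996.
d = 0.159227 + 0.112996 = 0.272223.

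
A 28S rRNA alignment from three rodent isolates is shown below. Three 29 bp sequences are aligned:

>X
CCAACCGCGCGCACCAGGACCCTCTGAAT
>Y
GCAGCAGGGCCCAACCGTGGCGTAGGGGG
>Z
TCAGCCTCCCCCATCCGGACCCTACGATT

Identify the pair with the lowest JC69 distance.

X–Y: 16/29 differ, p = 0.552, d = 0.998.
X–Z: 10/29 differ, p = 0.345, d = 0.462.
Y–Z: 14/29 differ, p = 0.483, d = 0.774.
The smallest distance is between X and Z.

X and Z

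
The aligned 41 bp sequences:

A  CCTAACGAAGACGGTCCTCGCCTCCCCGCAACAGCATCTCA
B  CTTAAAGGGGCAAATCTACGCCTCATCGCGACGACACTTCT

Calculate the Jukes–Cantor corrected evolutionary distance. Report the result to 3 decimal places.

0.660

The sequences differ at 18 of 41 sites, so p = 18/41 ≈ 0.439024.
d = −(3/4) ln(1 − 4p/3) = −0.75 ln(1 − 0.585365) = −0.75 ln(0.414635)
  = −0.75 × (-0.880357) = 0.660268 substitutions/site.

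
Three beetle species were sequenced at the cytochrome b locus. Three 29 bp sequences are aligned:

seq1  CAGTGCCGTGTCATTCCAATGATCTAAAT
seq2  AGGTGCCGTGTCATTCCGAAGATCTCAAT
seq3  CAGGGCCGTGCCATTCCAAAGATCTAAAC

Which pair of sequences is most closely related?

seq1 and seq3

seq1–seq2: 5/29 differ, p = 0.172, d = 0.196.
seq1–seq3: 4/29 differ, p = 0.138, d = 0.152.
seq2–seq3: 7/29 differ, p = 0.241, d = 0.291.
The smallest distance is between seq1 and seq3.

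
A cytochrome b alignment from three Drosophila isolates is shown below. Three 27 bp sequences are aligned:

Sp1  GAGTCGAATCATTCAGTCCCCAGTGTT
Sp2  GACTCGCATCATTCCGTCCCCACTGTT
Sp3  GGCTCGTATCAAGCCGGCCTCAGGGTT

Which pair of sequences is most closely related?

Sp1 and Sp2

Sp1–Sp2: 4/27 differ, p = 0.148, d = 0.165.
Sp1–Sp3: 9/27 differ, p = 0.333, d = 0.441.
Sp2–Sp3: 8/27 differ, p = 0.296, d = 0.377.
The smallest distance is between Sp1 and Sp2.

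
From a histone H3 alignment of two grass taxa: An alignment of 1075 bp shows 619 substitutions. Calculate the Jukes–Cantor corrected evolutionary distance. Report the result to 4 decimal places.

1.0950

p = 619/1075 ≈ 0.575814.
d = −(3/4) ln(1 − 4p/3) = −0.75 ln(1 − 0.767752) = −0.75 ln(0.232248)
  = −0.75 × (-1.459950) = 1.094963 substitutions/site.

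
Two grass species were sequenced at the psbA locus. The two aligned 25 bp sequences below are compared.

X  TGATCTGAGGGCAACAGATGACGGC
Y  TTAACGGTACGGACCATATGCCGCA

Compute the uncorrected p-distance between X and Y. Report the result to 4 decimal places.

The sequences differ at 12 of 25 positions.
p = 12/25 = 0.4800.

0.4800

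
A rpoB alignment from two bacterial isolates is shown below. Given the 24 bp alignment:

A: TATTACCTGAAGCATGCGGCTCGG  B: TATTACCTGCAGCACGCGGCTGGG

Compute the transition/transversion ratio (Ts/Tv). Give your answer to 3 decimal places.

0.500

Transitions are A↔G and C↔T; transversions are all other mismatches.
Transitions: 1. Transversions: 2.
R = 1/2 = 0.500.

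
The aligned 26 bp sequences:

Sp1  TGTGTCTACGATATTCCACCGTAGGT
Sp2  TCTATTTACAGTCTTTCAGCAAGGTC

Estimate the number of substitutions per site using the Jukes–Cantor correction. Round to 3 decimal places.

0.824

The sequences differ at 13 of 26 sites, so p = 13/26 = 0.5.
d = −(3/4) ln(1 − 4p/3) = −0.75 ln(1 − 0.666667) = −0.75 ln(0.333333)
  = −0.75 × (-1.098613) = 0.823960 substitutions/site.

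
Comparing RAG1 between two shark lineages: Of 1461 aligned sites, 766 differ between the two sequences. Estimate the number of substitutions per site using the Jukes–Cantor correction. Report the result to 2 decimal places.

p = 766/1461 ≈ 0.524298.
d = −(3/4) ln(1 − 4p/3) = −0.75 ln(1 − 0.699064) = −0.75 ln(0.300936)
  = −0.75 × (-1.200858) = 0.900644 substitutions/site.

0.90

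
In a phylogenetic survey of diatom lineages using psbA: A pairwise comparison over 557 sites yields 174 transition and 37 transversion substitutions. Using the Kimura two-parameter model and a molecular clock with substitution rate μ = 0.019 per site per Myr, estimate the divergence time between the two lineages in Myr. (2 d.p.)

16.40

P = 174/557 ≈ 0.312388 and Q = 37/557 ≈ 0.066427.
Under the Kimura two-parameter model, d = −½ ln(1 − 2P − Q) − ¼ ln(1 − 2Q).
1 − 2P − Q = 0.308797, giving −½ ln(0.308797) = 0.587536.
1 − 2Q = 0.867146, giving −¼ ln(0.867146) = 0.035637.
d = 0.587536 + 0.035637 = 0.623173.
Under a molecular clock d = 2μt, so t = d/(2μ) = 0.623173 / (2 × 0.019) = 16.40 Myr.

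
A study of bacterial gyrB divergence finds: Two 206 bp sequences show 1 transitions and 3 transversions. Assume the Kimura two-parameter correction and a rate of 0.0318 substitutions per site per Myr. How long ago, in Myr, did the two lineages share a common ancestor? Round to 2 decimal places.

0.31

P = 1/206 ≈ 0.004854 and Q = 3/206 ≈ 0.014563.
Under the Kimura two-parameter model, d = −½ ln(1 − 2P − Q) − ¼ ln(1 − 2Q).
1 − 2P − Q = 0.975729, giving −½ ln(0.975729) = 0.012285.
1 − 2Q = 0.970874, giving −¼ ln(0.970874) = 0.007390.
d = 0.012285 + 0.007390 = 0.019675.
Under a molecular clock d = 2μt, so t = d/(2μ) = 0.019675 / (2 × 0.0318) = 0.31 Myr.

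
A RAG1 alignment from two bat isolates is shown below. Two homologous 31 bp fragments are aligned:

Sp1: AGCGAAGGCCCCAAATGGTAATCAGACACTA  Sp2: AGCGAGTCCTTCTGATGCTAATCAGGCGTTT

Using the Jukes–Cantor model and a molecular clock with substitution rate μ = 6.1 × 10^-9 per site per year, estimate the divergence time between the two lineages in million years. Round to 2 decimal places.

The sequences differ at 12 of 31 sites, so p = 12/31 ≈ 0.387097.
d = −(3/4) ln(1 − 4p/3) = −0.75 ln(1 − 0.516129) = −0.75 ln(0.483871)
  = −0.75 × (-0.725937) = 0.544453 substitutions/site.
Under a molecular clock d = 2μt, so t = d/(2μ) = 0.544453 / (2 × 6.1 × 10^-9) = 44.63 million years.

44.63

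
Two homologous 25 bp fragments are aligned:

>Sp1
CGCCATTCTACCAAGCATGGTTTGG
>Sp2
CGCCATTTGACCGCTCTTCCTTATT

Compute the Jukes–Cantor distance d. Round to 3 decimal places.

0.663

The sequences differ at 11 of 25 sites, so p = 11/25 = 0.44.
d = −(3/4) ln(1 − 4p/3) = −0.75 ln(1 − 0.586667) = −0.75 ln(0.413333)
  = −0.75 × (-0.883502) = 0.662627 substitutions/site.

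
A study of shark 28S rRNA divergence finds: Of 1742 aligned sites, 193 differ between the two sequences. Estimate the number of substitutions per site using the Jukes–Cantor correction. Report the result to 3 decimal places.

0.120

p = 193/1742 ≈ 0.110792.
d = −(3/4) ln(1 − 4p/3) = −0.75 ln(1 − 0.147723) = −0.75 ln(0.852277)
  = −0.75 × (-0.159844) = 0.119883 substitutions/site.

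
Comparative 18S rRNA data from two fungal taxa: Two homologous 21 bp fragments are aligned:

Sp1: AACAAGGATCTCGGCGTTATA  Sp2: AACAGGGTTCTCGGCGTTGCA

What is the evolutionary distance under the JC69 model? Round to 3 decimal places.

0.220

The sequences differ at 4 of 21 sites (5, 8, 19, 20), so p = 4/21 ≈ 0.190476.
d = −(3/4) ln(1 − 4p/3) = −0.75 ln(1 − 0.253968) = −0.75 ln(0.746032)
  = −0.75 × (-0.292987) = 0.219740 substitutions/site.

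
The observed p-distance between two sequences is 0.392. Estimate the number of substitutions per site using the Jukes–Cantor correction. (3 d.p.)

d = −(3/4) ln(1 − 4p/3) = −0.75 ln(1 − 0.522667) = −0.75 ln(0.477333)
  = −0.75 × (-0.739541) = 0.554656 substitutions/site.

0.555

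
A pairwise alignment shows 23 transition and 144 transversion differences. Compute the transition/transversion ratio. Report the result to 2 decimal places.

0.16

R = 23/144 = 0.159722… ≈ 0.16 (to 2 d.p.).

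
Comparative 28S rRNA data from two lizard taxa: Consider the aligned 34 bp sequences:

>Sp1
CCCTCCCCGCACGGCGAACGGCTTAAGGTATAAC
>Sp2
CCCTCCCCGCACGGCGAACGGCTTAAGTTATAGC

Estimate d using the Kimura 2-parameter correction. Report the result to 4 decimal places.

0.0613

Of 34 sites, 1 differences are transitions and 1 are transversions, so P = 1/34 ≈ 0.029412 and Q = 1/34 ≈ 0.029412.
Under the Kimura two-parameter model, d = −½ ln(1 − 2P − Q) − ¼ ln(1 − 2Q).
1 − 2P − Q = 0.911764, giving −½ ln(0.911764) = 0.046187.
1 − 2Q = 0.941176, giving −¼ ln(0.941176) = 0.015156.
d = 0.046187 + 0.015156 = 0.061343.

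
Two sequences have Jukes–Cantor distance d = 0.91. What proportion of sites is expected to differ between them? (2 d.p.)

p = (3/4)(1 − e^(−4d/3)) = 0.75 × (1 − e^(-1.213333)) = 0.75 × (1 − 0.297205) = 0.527096.

0.53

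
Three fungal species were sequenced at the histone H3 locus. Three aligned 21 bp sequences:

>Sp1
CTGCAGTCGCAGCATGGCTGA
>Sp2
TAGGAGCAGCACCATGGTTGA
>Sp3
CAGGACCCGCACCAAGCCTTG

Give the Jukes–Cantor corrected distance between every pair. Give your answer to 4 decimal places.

d(Sp1,Sp2) = 0.4408, d(Sp1,Sp3) = 0.6355, d(Sp2,Sp3) = 0.5319

Sp1–Sp2: 7/21 sites differ → p ≈ 0.333333, d = −0.75 ln(1 − 0.444444) = 0.440839 ≈ 0.4408.
Sp1–Sp3: 9/21 sites differ → p ≈ 0.428571, d = −0.75 ln(1 − 0.571428) = 0.635472 ≈ 0.6355.
Sp2–Sp3: 8/21 sites differ → p ≈ 0.380952, d = −0.75 ln(1 − 0.507936) = 0.531860 ≈ 0.5319.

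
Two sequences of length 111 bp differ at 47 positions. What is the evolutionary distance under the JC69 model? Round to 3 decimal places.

0.624

p = 47/111 ≈ 0.423423.
d = −(3/4) ln(1 − 4p/3) = −0.75 ln(1 − 0.564564) = −0.75 ln(0.435436)
  = −0.75 × (-0.831407) = 0.623555 substitutions/site.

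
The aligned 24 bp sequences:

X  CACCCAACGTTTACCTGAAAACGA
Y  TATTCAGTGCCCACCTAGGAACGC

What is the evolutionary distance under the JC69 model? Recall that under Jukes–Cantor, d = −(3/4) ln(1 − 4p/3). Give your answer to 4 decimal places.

0.8240

The sequences differ at 12 of 24 sites, so p = 12/24 = 0.5.
d = −(3/4) ln(1 − 4p/3) = −0.75 ln(1 − 0.666667) = −0.75 ln(0.333333)
  = −0.75 × (-1.098613) = 0.823960 substitutions/site.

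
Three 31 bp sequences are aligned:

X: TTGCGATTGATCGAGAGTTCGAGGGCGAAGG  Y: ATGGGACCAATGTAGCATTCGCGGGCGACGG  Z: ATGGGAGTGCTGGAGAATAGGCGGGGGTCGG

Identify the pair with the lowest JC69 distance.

X–Y: 11/31 differ, p = 0.355, d = 0.481.
X–Z: 12/31 differ, p = 0.387, d = 0.544.
Y–Z: 10/31 differ, p = 0.323, d = 0.422.
The smallest distance is between Y and Z.

Y and Z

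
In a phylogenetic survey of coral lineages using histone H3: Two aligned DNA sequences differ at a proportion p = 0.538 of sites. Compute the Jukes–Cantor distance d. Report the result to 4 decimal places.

0.9476

d = −(3/4) ln(1 − 4p/3) = −0.75 ln(1 − 0.717333) = −0.75 ln(0.282667)
  = −0.75 × (-1.263486) = 0.947615 substitutions/site.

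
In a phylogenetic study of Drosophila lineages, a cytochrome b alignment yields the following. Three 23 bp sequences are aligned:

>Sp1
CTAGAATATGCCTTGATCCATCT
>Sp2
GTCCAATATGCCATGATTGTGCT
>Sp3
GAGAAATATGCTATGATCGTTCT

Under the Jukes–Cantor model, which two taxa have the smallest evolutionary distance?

Sp1–Sp2: 8/23 differ, p = 0.348, d = 0.467.
Sp1–Sp3: 8/23 differ, p = 0.348, d = 0.467.
Sp2–Sp3: 6/23 differ, p = 0.261, d = 0.321.
The smallest distance is between Sp2 and Sp3.

Sp2 and Sp3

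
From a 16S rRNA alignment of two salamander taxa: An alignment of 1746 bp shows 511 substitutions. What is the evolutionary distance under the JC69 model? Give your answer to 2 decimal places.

p = 511/1746 ≈ 0.292669.
d = −(3/4) ln(1 − 4p/3) = −0.75 ln(1 − 0.390225) = −0.75 ln(0.609775)
  = −0.75 × (-0.494665) = 0.370999 substitutions/site.

0.37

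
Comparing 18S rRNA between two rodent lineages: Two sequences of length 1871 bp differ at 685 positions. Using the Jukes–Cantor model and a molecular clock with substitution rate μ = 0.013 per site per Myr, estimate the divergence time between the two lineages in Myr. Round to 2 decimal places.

p = 685/1871 ≈ 0.366114.
d = −(3/4) ln(1 − 4p/3) = −0.75 ln(1 − 0.488152) = −0.75 ln(0.511848)
  = −0.75 × (-0.669728) = 0.502296 substitutions/site.
Under a molecular clock d = 2μt, so t = d/(2μ) = 0.502296 / (2 × 0.013) = 19.32 Myr.

19.32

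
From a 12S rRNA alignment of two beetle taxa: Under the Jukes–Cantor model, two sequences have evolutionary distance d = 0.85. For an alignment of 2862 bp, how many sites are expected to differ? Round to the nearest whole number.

1455

Invert JC69: p = (3/4)(1 − e^(−4d/3)) = 0.75 × (1 − e^(-1.133333)) = 0.75 × (1 − 0.321958) = 0.508532.
Expected differing sites = pL ≈ 0.508532 × 2862 = 1455.418584 ≈ 1455.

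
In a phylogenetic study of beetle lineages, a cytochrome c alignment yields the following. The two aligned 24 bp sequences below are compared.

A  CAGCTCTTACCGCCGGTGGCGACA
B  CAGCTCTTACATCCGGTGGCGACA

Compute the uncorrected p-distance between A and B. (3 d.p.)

The sequences differ at 2 of 24 positions (sites 11, 12).
p = 2/24 = 0.083333… ≈ 0.083 (to 3 d.p.).

0.083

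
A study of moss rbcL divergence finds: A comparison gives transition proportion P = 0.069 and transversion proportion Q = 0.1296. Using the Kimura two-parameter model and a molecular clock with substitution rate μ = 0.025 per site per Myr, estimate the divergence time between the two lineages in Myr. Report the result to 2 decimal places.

4.61

Under the Kimura two-parameter model, d = −½ ln(1 − 2P − Q) − ¼ ln(1 − 2Q).
1 − 2P − Q = 0.7324, giving −½ ln(0.7324) = 0.155714.
1 − 2Q = 0.7408, giving −¼ ln(0.7408) = 0.075006.
d = 0.155714 + 0.075006 = 0.230720.
Under a molecular clock d = 2μt, so t = d/(2μ) = 0.230720 / (2 × 0.025) = 4.61 Myr.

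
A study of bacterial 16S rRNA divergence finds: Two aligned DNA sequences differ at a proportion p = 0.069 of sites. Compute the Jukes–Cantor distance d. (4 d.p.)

d = −(3/4) ln(1 − 4p/3) = −0.75 ln(1 − 0.092) = −0.75 ln(0.908)
  = −0.75 × (-0.096511) = 0.072383 substitutions/site.

0.0724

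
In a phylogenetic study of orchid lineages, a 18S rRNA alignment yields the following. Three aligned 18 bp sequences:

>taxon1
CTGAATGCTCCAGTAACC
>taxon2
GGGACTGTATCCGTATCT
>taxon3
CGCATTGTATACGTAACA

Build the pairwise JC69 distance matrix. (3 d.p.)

d(taxon1,taxon2) = 0.824, d(taxon1,taxon3) = 0.824, d(taxon2,taxon3) = 0.441

taxon1–taxon2: 9/18 sites differ → p = 0.5, d = −0.75 ln(1 − 0.666667) = 0.823960 ≈ 0.824.
taxon1–taxon3: 9/18 sites differ → p = 0.5, d = −0.75 ln(1 − 0.666667) = 0.823960 ≈ 0.824.
taxon2–taxon3: 6/18 sites differ → p ≈ 0.333333, d = −0.75 ln(1 − 0.444444) = 0.440839 ≈ 0.441.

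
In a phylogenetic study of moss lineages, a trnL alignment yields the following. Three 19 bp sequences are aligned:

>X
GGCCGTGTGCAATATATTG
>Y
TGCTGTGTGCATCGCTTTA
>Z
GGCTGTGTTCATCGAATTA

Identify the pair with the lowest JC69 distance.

X–Y: 8/19 differ, p = 0.421, d = 0.618.
X–Z: 7/19 differ, p = 0.368, d = 0.507.
Y–Z: 4/19 differ, p = 0.211, d = 0.247.
The smallest distance is between Y and Z.

Y and Z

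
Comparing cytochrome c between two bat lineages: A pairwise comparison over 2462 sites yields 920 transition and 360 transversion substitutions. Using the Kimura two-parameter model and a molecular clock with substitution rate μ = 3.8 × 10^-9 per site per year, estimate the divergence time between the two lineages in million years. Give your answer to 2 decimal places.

P = 920/2462 ≈ 0.37368 and Q = 360/2462 ≈ 0.146223.
Under the Kimura two-parameter model, d = −½ ln(1 − 2P − Q) − ¼ ln(1 − 2Q).
1 − 2P − Q = 0.106417, giving −½ ln(0.106417) = 1.120195.
1 − 2Q = 0.707554, giving −¼ ln(0.707554) = 0.086485.
d = 1.120195 + 0.086485 = 1.206680.
Under a molecular clock d = 2μt, so t = d/(2μ) = 1.206680 / (2 × 3.8 × 10^-9) = 158.77 million years.

158.77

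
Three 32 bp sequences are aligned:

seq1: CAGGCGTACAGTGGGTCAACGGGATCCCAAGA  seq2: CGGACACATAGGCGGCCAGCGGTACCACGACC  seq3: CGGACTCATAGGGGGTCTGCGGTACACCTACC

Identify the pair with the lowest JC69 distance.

seq2 and seq3

seq1–seq2: 15/32 differ, p = 0.469, d = 0.736.
seq1–seq3: 14/32 differ, p = 0.438, d = 0.657.
seq2–seq3: 7/32 differ, p = 0.219, d = 0.259.
The smallest distance is between seq2 and seq3.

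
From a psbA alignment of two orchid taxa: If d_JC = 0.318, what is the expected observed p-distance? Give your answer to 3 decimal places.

p = (3/4)(1 − e^(−4d/3)) = 0.75 × (1 − e^(-0.424)) = 0.75 × (1 − 0.654424) = 0.259182.

0.259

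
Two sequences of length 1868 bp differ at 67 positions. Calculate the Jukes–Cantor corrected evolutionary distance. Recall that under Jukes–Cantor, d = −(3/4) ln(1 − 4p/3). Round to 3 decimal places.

p = 67/1868 ≈ 0.035867.
d = −(3/4) ln(1 − 4p/3) = −0.75 ln(1 − 0.047823) = −0.75 ln(0.952177)
  = −0.75 × (-0.049004) = 0.036753 substitutions/site.

0.037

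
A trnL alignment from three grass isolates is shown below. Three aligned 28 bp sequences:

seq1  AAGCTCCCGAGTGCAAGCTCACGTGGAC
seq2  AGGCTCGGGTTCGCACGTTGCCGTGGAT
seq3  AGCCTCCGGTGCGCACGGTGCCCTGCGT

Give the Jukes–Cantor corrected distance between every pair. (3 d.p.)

seq1–seq2: 11/28 sites differ → p ≈ 0.392857, d = −0.75 ln(1 − 0.523809) = 0.556452 ≈ 0.556.
seq1–seq3: 13/28 sites differ → p ≈ 0.464286, d = −0.75 ln(1 − 0.619048) = 0.723811 ≈ 0.724.
seq2–seq3: 7/28 sites differ → p = 0.25, d = −0.75 ln(1 − 0.333333) = 0.304098 ≈ 0.304.

d(seq1,seq2) = 0.556, d(seq1,seq3) = 0.724, d(seq2,seq3) = 0.304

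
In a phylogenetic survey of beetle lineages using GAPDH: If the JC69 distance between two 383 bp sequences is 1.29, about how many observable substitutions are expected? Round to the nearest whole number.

Invert JC69: p = (3/4)(1 − e^(−4d/3)) = 0.75 × (1 − e^(-1.72)) = 0.75 × (1 − 0.179066) = 0.615701.
Expected differing sites = pL ≈ 0.615701 × 383 = 235.813483 ≈ 236.

236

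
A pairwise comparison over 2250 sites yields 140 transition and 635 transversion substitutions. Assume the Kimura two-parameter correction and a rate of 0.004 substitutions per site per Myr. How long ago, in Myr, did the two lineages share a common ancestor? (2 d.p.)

58.60

P = 140/2250 ≈ 0.062222 and Q = 635/2250 ≈ 0.282222.
Under the Kimura two-parameter model, d = −½ ln(1 − 2P − Q) − ¼ ln(1 − 2Q).
1 − 2P − Q = 0.593334, giving −½ ln(0.593334) = 0.260999.
1 − 2Q = 0.435556, giving −¼ ln(0.435556) = 0.207783.
d = 0.260999 + 0.207783 = 0.468782.
Under a molecular clock d = 2μt, so t = d/(2μ) = 0.468782 / (2 × 0.004) = 58.60 Myr.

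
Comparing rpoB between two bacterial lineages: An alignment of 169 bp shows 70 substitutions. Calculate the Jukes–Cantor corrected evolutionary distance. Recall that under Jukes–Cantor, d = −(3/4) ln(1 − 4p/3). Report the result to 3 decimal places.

p = 70/169 ≈ 0.414201.
d = −(3/4) ln(1 − 4p/3) = −0.75 ln(1 − 0.552268) = −0.75 ln(0.447732)
  = −0.75 × (-0.803560) = 0.602670 substitutions/site.

0.603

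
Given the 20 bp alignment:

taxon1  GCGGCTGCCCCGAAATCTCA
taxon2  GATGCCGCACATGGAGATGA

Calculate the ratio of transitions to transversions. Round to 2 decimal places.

Transitions are A↔G and C↔T; transversions are all other mismatches.
Transitions: 3. Transversions: 8.
R = 3/8 = 0.375 ≈ 0.38 (to 2 d.p.).

0.38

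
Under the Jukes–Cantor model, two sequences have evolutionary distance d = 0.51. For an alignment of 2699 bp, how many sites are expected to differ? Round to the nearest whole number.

999

Invert JC69: p = (3/4)(1 − e^(−4d/3)) = 0.75 × (1 − e^(-0.68)) = 0.75 × (1 − 0.506617) = 0.370037.
Expected differing sites = pL ≈ 0.370037 × 2699 = 998.729863 ≈ 999.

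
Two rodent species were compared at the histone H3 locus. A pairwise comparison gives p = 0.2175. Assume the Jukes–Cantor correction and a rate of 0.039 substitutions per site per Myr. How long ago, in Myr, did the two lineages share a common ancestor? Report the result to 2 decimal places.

d = −(3/4) ln(1 − 4p/3) = −0.75 ln(1 − 0.29) = −0.75 ln(0.71)
  = −0.75 × (-0.342490) = 0.256868 substitutions/site.
Under a molecular clock d = 2μt, so t = d/(2μ) = 0.256868 / (2 × 0.039) = 3.29 Myr.

3.29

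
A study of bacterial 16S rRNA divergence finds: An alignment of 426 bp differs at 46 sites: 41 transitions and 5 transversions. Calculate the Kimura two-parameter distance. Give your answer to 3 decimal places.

0.120

P = 41/426 ≈ 0.096244 and Q = 5/426 ≈ 0.011737.
Under the Kimura two-parameter model, d = −½ ln(1 − 2P − Q) − ¼ ln(1 − 2Q).
1 − 2P − Q = 0.795775, giving −½ ln(0.795775) = 0.114219.
1 − 2Q = 0.976526, giving −¼ ln(0.976526) = 0.005938.
d = 0.114219 + 0.005938 = 0.120157.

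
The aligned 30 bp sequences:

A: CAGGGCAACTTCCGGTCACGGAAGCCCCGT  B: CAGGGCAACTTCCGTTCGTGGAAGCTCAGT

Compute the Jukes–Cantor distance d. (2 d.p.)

0.19

The sequences differ at 5 of 30 sites (15, 18, 19, 26, 28), so p = 5/30 ≈ 0.166667.
d = −(3/4) ln(1 − 4p/3) = −0.75 ln(1 − 0.222223) = −0.75 ln(0.777777)
  = −0.75 × (-0.251315) = 0.188486 substitutions/site.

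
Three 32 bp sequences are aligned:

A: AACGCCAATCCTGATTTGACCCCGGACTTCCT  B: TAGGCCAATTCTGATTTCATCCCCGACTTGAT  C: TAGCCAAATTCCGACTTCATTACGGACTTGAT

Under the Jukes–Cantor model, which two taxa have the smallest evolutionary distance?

B and C

A–B: 8/32 differ, p = 0.250, d = 0.304.
A–C: 13/32 differ, p = 0.406, d = 0.585.
B–C: 7/32 differ, p = 0.219, d = 0.259.
The smallest distance is between B and C.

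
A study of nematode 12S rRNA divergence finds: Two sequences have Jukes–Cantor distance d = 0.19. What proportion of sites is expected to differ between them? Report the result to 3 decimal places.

p = (3/4)(1 − e^(−4d/3)) = 0.75 × (1 − e^(-0.253333)) = 0.75 × (1 − 0.776209) = 0.167843.

0.168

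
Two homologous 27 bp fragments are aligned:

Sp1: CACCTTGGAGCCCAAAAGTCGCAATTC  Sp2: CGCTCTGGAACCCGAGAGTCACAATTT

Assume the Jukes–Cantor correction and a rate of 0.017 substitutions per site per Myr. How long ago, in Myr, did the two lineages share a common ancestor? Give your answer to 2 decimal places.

The sequences differ at 8 of 27 sites (2, 4, 5, 10, 14, 16, 21, 27), so p = 8/27 ≈ 0.296296.
d = −(3/4) ln(1 − 4p/3) = −0.75 ln(1 − 0.395061) = −0.75 ln(0.604939)
  = −0.75 × (-0.502628) = 0.376971 substitutions/site.
Under a molecular clock d = 2μt, so t = d/(2μ) = 0.376971 / (2 × 0.017) = 11.09 Myr.

11.09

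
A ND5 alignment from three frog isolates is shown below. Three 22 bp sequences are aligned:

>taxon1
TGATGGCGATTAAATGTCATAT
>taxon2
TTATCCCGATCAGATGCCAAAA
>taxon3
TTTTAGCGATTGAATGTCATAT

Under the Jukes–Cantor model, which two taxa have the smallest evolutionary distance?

taxon1 and taxon3

taxon1–taxon2: 8/22 differ, p = 0.364, d = 0.497.
taxon1–taxon3: 4/22 differ, p = 0.182, d = 0.208.
taxon2–taxon3: 9/22 differ, p = 0.409, d = 0.591.
The smallest distance is between taxon1 and taxon3.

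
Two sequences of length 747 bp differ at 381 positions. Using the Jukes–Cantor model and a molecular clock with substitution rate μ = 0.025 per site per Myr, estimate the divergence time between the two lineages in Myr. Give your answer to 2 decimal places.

17.09

p = 381/747 ≈ 0.51004.
d = −(3/4) ln(1 − 4p/3) = −0.75 ln(1 − 0.680053) = −0.75 ln(0.319947)
  = −0.75 × (-1.139600) = 0.854700 substitutions/site.
Under a molecular clock d = 2μt, so t = d/(2μ) = 0.854700 / (2 × 0.025) = 17.09 Myr.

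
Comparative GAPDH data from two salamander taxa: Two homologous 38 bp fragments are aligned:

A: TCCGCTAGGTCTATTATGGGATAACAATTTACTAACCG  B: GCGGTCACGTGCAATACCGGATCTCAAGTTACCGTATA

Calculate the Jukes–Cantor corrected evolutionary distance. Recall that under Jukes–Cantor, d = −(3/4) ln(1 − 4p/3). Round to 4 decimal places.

0.8240

The sequences differ at 19 of 38 sites, so p = 19/38 = 0.5.
d = −(3/4) ln(1 − 4p/3) = −0.75 ln(1 − 0.666667) = −0.75 ln(0.333333)
  = −0.75 × (-1.098613) = 0.823960 substitutions/site.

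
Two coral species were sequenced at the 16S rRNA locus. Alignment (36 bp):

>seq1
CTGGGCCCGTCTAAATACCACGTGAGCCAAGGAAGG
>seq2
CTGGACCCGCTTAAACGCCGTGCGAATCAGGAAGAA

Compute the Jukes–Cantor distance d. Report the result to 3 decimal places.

0.608

The sequences differ at 15 of 36 sites, so p = 15/36 ≈ 0.416667.
d = −(3/4) ln(1 − 4p/3) = −0.75 ln(1 − 0.555556) = −0.75 ln(0.444444)
  = −0.75 × (-0.810931) = 0.608198 substitutions/site.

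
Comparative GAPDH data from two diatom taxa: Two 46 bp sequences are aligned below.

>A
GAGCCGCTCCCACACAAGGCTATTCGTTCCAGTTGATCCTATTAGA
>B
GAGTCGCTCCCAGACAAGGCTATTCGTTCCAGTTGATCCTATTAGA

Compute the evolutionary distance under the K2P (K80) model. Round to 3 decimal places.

0.045

Of 46 sites, 1 differences are transitions and 1 are transversions, so P = 1/46 ≈ 0.021739 and Q = 1/46 ≈ 0.021739.
Under the Kimura two-parameter model, d = −½ ln(1 − 2P − Q) − ¼ ln(1 − 2Q).
1 − 2P − Q = 0.934783, giving −½ ln(0.934783) = 0.033720.
1 − 2Q = 0.956522, giving −¼ ln(0.956522) = 0.011113.
d = 0.033720 + 0.011113 = 0.044833.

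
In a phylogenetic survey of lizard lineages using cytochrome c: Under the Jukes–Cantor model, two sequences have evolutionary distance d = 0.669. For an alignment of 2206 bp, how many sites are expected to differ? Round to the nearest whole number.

Invert JC69: p = (3/4)(1 − e^(−4d/3)) = 0.75 × (1 − e^(-0.892)) = 0.75 × (1 − 0.409835) = 0.442624.
Expected differing sites = pL ≈ 0.442624 × 2206 = 976.428544 ≈ 976.

976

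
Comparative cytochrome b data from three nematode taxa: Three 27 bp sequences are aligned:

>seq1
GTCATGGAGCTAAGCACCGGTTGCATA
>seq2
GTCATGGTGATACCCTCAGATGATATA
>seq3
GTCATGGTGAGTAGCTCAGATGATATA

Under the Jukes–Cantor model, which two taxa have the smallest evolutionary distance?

seq1–seq2: 10/27 differ, p = 0.370, d = 0.511.
seq1–seq3: 10/27 differ, p = 0.370, d = 0.511.
seq2–seq3: 4/27 differ, p = 0.148, d = 0.165.
The smallest distance is between seq2 and seq3.

seq2 and seq3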